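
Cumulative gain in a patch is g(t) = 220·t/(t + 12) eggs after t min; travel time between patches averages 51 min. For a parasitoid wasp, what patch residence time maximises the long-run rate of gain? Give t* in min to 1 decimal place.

Maximise g(t)/(T+t): set derivative to zero → g'(t)(T+t) = g(t).
g'(t) = 220·12/(t + 12)². Setting 220·12/(t+12)² = 220t/[(t+12)(51+t)] gives 12(51+t) = t(t+12), so t² = 12×51 = 612.
t* = √612 = 24.74 min.

24.7 min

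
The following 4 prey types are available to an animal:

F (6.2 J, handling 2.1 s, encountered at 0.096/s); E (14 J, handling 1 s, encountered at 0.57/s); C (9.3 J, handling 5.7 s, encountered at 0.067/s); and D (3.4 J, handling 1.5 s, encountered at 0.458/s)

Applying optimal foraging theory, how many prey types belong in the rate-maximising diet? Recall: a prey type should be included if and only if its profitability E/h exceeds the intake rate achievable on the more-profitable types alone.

1

Profitabilities (E/h, J/s): E 14, F 2.95, D 2.27, C 1.63. Add prey in this order while the next type's profitability exceeds the intake rate on those already taken.
Rate on top 1: 5.083. F: 2.95 < 5.083 → exclude; stop.
Optimal diet: E — 1 of 4 types.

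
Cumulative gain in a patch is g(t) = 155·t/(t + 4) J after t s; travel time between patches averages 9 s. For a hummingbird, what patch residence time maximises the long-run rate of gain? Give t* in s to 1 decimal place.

6.0 s

By the marginal value theorem, leave when the instantaneous gain rate g'(t) equals the habitat-wide average g(t)/(T + t).
g'(t) = 155·4/(t + 4)². Setting 155·4/(t+4)² = 155t/[(t+4)(9+t)] gives 4(9+t) = t(t+4), so t² = 4×9 = 36.
t* = √36 = 6 s.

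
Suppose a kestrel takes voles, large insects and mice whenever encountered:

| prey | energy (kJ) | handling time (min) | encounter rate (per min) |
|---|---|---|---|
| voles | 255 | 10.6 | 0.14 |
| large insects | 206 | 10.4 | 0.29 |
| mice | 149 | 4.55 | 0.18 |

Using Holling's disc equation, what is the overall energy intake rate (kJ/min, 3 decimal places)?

19.348 kJ/min

R = (0.14×255 + 0.29×206 + 0.18×149) / (1 + 0.14×10.6 + 0.29×10.4 + 0.18×4.55) = 122.3/6.319 = 19.35 kJ/min.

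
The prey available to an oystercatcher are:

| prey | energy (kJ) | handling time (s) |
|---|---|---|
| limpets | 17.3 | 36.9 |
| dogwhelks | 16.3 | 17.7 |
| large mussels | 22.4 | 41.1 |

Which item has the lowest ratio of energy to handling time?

limpets

In descending order of E/h:
dogwhelks: 16.3/17.7 = 0.921 kJ/s
large mussels: 22.4/41.1 = 0.545 kJ/s
limpets: 17.3/36.9 = 0.469 kJ/s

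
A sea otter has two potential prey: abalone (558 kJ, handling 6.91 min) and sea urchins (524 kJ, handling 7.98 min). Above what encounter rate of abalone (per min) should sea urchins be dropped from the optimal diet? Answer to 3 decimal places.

0.630 per min

At the threshold, the rate on abalone alone equals the profitability of sea urchins: λ·558/(1 + λ·6.91) = 524/7.98 = 65.66.
Rearranging, λ(558 − 65.66×6.91) = 65.66, so λ = 65.66/104.3 = 0.6298 per min.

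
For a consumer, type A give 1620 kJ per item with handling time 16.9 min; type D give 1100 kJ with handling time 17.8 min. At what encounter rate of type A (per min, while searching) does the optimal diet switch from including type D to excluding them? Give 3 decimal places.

Drop type D once their profitability E₂/h₂ falls below the rate achievable on type A alone: E₂/h₂ = λE₁/(1 + λh₁).
Solve for λ: λE₁h₂ = E₂(1 + λh₁) → λ(E₁h₂ − E₂h₁) = E₂ → λ = E₂/(E₁h₂ − E₂h₁).
λ = 1100/(1620×17.8 − 1100×16.9) = 1100/1.025e+04 = 0.1074 per min.

0.107 per min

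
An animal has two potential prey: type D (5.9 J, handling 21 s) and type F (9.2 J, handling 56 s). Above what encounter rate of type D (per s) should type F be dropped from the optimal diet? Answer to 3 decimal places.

0.067 per s

The zero-one rule: include type F iff E₂/h₂ > λE₁/(1+λh₁). Equality gives the switch point.
λE₁h₂ = E₂ + λE₂h₁ ⇒ λ = E₂/(E₁h₂ − E₂h₁) = 9.2/(330.4 − 193.2) = 0.06706 per s.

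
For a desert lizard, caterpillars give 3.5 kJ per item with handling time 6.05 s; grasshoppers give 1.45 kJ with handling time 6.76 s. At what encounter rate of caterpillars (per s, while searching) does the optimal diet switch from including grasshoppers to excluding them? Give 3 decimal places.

Drop grasshoppers once their profitability E₂/h₂ falls below the rate achievable on caterpillars alone: E₂/h₂ = λE₁/(1 + λh₁).
Solve for λ: λE₁h₂ = E₂(1 + λh₁) → λ(E₁h₂ − E₂h₁) = E₂ → λ = E₂/(E₁h₂ − E₂h₁).
λ = 1.45/(3.5×6.76 − 1.45×6.05) = 1.45/14.89 = 0.0974 per s.

0.097 per s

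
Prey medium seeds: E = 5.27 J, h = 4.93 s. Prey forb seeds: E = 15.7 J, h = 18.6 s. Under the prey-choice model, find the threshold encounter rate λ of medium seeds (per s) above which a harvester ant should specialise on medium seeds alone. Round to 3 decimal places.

At the threshold, the rate on medium seeds alone equals the profitability of forb seeds: λ·5.27/(1 + λ·4.93) = 15.7/18.6 = 0.8441.
Rearranging, λ(5.27 − 0.8441×4.93) = 0.8441, so λ = 0.8441/1.109 = 0.7614 per s.

0.761 per s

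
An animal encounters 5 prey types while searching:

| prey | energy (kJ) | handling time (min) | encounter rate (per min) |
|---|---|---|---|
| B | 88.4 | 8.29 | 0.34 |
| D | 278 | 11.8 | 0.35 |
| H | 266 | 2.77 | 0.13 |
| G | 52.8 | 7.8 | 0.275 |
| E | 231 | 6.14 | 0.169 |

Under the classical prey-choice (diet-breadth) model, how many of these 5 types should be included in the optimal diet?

2

E/h in descending order: H 96, E 37.6, D 23.6, B 10.7, G 6.77 kJ/min. The optimal diet is the largest prefix of this list for which every included type satisfies E_i/h_i > R on the types above it.
Rate on top 1: 25.42. E: 37.6 > 25.42 → include.
Rate on top 2: 30.7. D: 23.6 < 30.7 → exclude; stop.
Optimal diet: H, E — 2 of 5 types.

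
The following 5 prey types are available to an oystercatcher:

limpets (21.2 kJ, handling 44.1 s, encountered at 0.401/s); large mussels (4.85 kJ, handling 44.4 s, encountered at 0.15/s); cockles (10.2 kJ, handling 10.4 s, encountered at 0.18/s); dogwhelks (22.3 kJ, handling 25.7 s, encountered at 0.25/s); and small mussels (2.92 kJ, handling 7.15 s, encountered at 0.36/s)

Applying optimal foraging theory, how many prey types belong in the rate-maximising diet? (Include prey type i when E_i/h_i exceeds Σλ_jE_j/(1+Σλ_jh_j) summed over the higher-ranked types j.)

2

E/h in descending order: cockles 0.981, dogwhelks 0.868, limpets 0.481, small mussels 0.408, large mussels 0.109 kJ/s. The optimal diet is the largest prefix of this list for which every included type satisfies E_i/h_i > R on the types above it.
Rate on top 1: 0.6393. dogwhelks: 0.868 > 0.6393 → include.
Rate on top 2: 0.7971. limpets: 0.481 < 0.7971 → exclude; stop.
Optimal diet: cockles, dogwhelks — 2 of 5 types.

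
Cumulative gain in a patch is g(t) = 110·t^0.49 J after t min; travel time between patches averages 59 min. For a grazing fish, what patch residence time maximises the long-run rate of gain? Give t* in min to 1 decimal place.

Maximise g(t)/(T+t): set derivative to zero → g'(t)(T+t) = g(t).
g'(t) = 0.49·110·t^-0.51. Setting 0.49·110·t^-0.51 = 110·t^0.49/(59+t) gives 0.49(59+t) = t, so 0.51·t = 0.49×59.
t* = 0.49×59/0.51 = 56.69 min.

56.7 min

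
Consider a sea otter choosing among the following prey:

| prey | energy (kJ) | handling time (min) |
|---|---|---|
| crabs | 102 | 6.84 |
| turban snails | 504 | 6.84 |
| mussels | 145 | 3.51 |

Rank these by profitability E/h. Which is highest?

turban snails

In descending order of E/h:
turban snails: 504/6.84 = 73.7 kJ/min
mussels: 145/3.51 = 41.3 kJ/min
crabs: 102/6.84 = 14.9 kJ/min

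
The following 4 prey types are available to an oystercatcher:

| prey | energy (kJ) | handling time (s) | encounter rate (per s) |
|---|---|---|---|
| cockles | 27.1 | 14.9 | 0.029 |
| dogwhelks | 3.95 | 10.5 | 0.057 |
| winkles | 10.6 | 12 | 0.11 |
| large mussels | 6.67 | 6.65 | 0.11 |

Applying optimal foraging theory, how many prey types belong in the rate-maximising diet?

E/h in descending order: cockles 1.82, large mussels 1, winkles 0.883, dogwhelks 0.376 kJ/s. The optimal diet is the largest prefix of this list for which every included type satisfies E_i/h_i > R on the types above it.
Rate on top 1: 0.5488. large mussels: 1 > 0.5488 → include.
Rate on top 2: 0.7023. winkles: 0.883 > 0.7023 → include.
Rate on top 3: 0.7709. dogwhelks: 0.376 < 0.7709 → exclude; stop.
Optimal diet: cockles, large mussels, winkles — 3 of 4 types.

3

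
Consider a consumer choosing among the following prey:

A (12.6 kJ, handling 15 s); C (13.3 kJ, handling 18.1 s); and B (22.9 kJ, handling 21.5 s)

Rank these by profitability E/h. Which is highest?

In descending order of E/h:
B: 22.9/21.5 = 1.07 kJ/s
A: 12.6/15 = 0.84 kJ/s
C: 13.3/18.1 = 0.735 kJ/s

B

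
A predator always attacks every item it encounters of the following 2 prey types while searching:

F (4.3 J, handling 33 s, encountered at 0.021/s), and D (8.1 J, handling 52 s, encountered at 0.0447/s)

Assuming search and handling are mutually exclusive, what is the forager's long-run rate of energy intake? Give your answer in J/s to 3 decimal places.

0.113 J/s

R = (0.021×4.3 + 0.0447×8.1) / (1 + 0.021×33 + 0.0447×52) = 0.4524/4.017 = 0.1126 J/s.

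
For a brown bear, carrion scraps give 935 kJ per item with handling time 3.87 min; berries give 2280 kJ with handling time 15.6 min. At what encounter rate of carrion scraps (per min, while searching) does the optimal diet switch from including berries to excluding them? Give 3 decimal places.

Drop berries once their profitability E₂/h₂ falls below the rate achievable on carrion scraps alone: E₂/h₂ = λE₁/(1 + λh₁).
Solve for λ: λE₁h₂ = E₂(1 + λh₁) → λ(E₁h₂ − E₂h₁) = E₂ → λ = E₂/(E₁h₂ − E₂h₁).
λ = 2280/(935×15.6 − 2280×3.87) = 2280/5762 = 0.3957 per min.

0.396 per min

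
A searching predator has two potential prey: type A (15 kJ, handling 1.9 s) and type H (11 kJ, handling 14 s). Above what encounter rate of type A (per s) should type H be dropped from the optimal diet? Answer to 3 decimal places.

Drop type H once their profitability E₂/h₂ falls below the rate achievable on type A alone: E₂/h₂ = λE₁/(1 + λh₁).
Solve for λ: λE₁h₂ = E₂(1 + λh₁) → λ(E₁h₂ − E₂h₁) = E₂ → λ = E₂/(E₁h₂ − E₂h₁).
λ = 11/(15×14 − 11×1.9) = 11/189.1 = 0.05817 per s.

0.058 per s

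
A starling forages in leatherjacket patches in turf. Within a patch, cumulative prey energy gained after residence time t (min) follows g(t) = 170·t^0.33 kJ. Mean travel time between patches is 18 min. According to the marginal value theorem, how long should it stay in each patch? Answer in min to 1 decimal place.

Optimal t* satisfies g'(t*) = g(t*)/(T + t*).
g'(t) = 0.33·170·t^-0.67. Setting 0.33·170·t^-0.67 = 170·t^0.33/(18+t) gives 0.33(18+t) = t, so 0.67·t = 0.33×18.
t* = 0.33×18/0.67 = 8.866 min.

8.9 min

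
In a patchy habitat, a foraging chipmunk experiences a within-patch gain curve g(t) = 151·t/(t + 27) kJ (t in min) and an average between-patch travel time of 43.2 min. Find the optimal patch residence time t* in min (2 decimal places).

34.15 min

Maximise g(t)/(T+t): set derivative to zero → g'(t)(T+t) = g(t).
g'(t) = 151·27/(t + 27)². Setting 151·27/(t+27)² = 151t/[(t+27)(43.2+t)] gives 27(43.2+t) = t(t+27), so t² = 27×43.2 = 1166.
t* = √1166 = 34.15 min.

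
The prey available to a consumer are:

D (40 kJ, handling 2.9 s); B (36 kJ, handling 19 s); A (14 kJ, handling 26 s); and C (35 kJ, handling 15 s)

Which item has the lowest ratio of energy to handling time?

Profitability E/h (kJ/s): D = 40/2.9 = 13.8, B = 36/19 = 1.89, A = 14/26 = 0.538, C = 35/15 = 2.33.
Ranked: D > C > B > A.

A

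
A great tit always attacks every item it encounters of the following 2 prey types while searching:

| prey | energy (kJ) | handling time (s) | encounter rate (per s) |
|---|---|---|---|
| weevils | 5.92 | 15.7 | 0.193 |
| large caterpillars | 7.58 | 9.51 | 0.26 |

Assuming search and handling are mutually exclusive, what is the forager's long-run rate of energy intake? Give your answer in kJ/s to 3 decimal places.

Energy encountered per unit search time: 0.193×5.92 + 0.26×7.58 = 3.113 kJ/s.
Handling time per unit search time: 0.193×15.7 + 0.26×9.51 = 5.503.
Rate = 3.113/(1 + 5.503) = 0.4788 kJ/s.

0.479 kJ/s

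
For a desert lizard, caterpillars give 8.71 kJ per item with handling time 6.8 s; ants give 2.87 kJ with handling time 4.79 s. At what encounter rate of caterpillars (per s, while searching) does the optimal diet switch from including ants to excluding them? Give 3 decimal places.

0.129 per s

At the threshold, the rate on caterpillars alone equals the profitability of ants: λ·8.71/(1 + λ·6.8) = 2.87/4.79 = 0.5992.
Rearranging, λ(8.71 − 0.5992×6.8) = 0.5992, so λ = 0.5992/4.636 = 0.1293 per s.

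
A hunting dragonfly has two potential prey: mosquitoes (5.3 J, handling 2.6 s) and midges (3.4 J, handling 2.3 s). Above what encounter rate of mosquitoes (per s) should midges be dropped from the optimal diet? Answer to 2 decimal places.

1.01 per s

Drop midges once their profitability E₂/h₂ falls below the rate achievable on mosquitoes alone: E₂/h₂ = λE₁/(1 + λh₁).
Solve for λ: λE₁h₂ = E₂(1 + λh₁) → λ(E₁h₂ − E₂h₁) = E₂ → λ = E₂/(E₁h₂ − E₂h₁).
λ = 3.4/(5.3×2.3 − 3.4×2.6) = 3.4/3.35 = 1.015 per s.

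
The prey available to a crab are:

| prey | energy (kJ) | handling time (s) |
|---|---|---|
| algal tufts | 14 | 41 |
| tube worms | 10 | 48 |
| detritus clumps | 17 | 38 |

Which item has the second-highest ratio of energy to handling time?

In descending order of E/h:
detritus clumps: 17/38 = 0.447 kJ/s
algal tufts: 14/41 = 0.341 kJ/s
tube worms: 10/48 = 0.208 kJ/s

algal tufts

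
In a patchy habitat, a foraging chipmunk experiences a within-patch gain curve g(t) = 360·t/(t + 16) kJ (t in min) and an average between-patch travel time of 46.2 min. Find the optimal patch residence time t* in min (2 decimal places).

27.19 min

Maximise g(t)/(T+t): set derivative to zero → g'(t)(T+t) = g(t).
g'(t) = 360·16/(t + 16)². Setting 360·16/(t+16)² = 360t/[(t+16)(46.2+t)] gives 16(46.2+t) = t(t+16), so t² = 16×46.2 = 739.2.
t* = √739.2 = 27.19 min.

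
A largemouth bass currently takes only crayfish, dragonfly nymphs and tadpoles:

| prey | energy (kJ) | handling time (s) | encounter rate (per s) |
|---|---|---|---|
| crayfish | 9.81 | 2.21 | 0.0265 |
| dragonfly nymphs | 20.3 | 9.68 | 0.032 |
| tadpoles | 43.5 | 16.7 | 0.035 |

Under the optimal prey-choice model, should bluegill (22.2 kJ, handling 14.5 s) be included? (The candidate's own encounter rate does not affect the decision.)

Yes

Intake rate on the current diet: R = (0.0265×9.81 + 0.032×20.3 + 0.035×43.5) / (1 + 0.0265×2.21 + 0.032×9.68 + 0.035×16.7) = 2.432/1.953 = 1.245 kJ/s.
bluegill: E/h = 22.2/14.5 = 1.531 kJ/s.
1.531 > 1.245, so adding bluegill raises the average — include it.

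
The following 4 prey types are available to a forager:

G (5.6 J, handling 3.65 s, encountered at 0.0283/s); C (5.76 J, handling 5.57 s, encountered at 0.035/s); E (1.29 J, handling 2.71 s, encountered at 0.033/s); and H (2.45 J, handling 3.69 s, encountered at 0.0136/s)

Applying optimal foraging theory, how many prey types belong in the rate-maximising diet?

Rank by E/h (J/s): G 1.53, C 1.03, H 0.664, E 0.476. Include each in turn until the next type's E/h falls below the running intake rate.
Rate on top 1: 0.1436. C: 1.03 > 0.1436 → include.
Rate on top 2: 0.2774. H: 0.664 > 0.2774 → include.
Rate on top 3: 0.2917. E: 0.476 > 0.2917 → include.
Optimal diet: G, C, H, E — 4 of 4 types.

4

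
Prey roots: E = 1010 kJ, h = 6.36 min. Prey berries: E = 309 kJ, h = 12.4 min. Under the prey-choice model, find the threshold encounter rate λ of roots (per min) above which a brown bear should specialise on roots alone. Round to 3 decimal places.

The zero-one rule: include berries iff E₂/h₂ > λE₁/(1+λh₁). Equality gives the switch point.
λE₁h₂ = E₂ + λE₂h₁ ⇒ λ = E₂/(E₁h₂ − E₂h₁) = 309/(1.252e+04 − 1965) = 0.02926 per min.

0.029 per min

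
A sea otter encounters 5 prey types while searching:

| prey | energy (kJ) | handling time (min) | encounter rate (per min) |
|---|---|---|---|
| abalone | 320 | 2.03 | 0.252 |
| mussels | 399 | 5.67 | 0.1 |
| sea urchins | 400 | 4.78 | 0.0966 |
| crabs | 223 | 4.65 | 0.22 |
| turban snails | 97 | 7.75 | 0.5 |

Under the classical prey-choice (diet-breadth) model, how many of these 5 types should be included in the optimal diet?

3

Rank by E/h (kJ/min): abalone 158, sea urchins 83.7, mussels 70.4, crabs 48, turban snails 12.5. Include each in turn until the next type's E/h falls below the running intake rate.
Rate on top 1: 53.35. sea urchins: 83.7 > 53.35 → include.
Rate on top 2: 60.45. mussels: 70.4 > 60.45 → include.
Rate on top 3: 62.66. crabs: 48 < 62.66 → exclude; stop.
Optimal diet: abalone, sea urchins, mussels — 3 of 5 types.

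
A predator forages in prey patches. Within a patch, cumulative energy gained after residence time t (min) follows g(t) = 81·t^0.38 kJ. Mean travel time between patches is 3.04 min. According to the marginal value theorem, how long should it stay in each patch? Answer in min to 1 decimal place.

By the marginal value theorem, leave when the instantaneous gain rate g'(t) equals the habitat-wide average g(t)/(T + t).
g'(t) = 0.38·81·t^-0.62. Setting 0.38·81·t^-0.62 = 81·t^0.38/(3.04+t) gives 0.38(3.04+t) = t, so 0.62·t = 0.38×3.04.
t* = 0.38×3.04/0.62 = 1.863 min.

1.9 min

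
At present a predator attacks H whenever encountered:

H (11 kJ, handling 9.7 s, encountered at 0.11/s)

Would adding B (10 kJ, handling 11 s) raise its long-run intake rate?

Current rate: (0.11×11)/(1 + 0.11×9.7) = 0.5854 kJ/s.
Profitability of B: 10/11 = 0.9091 kJ/s.
Since 0.9091 > R, including B increases the long-run rate.

Yes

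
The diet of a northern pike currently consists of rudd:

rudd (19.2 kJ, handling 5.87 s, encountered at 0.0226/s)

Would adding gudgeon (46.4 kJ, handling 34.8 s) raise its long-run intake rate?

Current rate: (0.0226×19.2)/(1 + 0.0226×5.87) = 0.3831 kJ/s.
Profitability of gudgeon: 46.4/34.8 = 1.333 kJ/s.
Since 1.333 > R, including gudgeon increases the long-run rate.

Yes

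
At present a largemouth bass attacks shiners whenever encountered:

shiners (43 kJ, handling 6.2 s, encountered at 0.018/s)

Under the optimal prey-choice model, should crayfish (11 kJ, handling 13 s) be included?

Intake rate on the current diet: R = (0.018×43) / (1 + 0.018×6.2) = 0.774/1.112 = 0.6963 kJ/s.
crayfish: E/h = 11/13 = 0.8462 kJ/s.
Since 0.8462 > R, including crayfish increases the long-run rate.

Yes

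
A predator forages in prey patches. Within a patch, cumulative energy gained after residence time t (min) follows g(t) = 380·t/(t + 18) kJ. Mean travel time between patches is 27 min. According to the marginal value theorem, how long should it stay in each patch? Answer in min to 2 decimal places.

22.05 min

By the marginal value theorem, leave when the instantaneous gain rate g'(t) equals the habitat-wide average g(t)/(T + t).
g'(t) = 380·18/(t + 18)². Setting 380·18/(t+18)² = 380t/[(t+18)(27+t)] gives 18(27+t) = t(t+18), so t² = 18×27 = 486.
t* = √486 = 22.05 min.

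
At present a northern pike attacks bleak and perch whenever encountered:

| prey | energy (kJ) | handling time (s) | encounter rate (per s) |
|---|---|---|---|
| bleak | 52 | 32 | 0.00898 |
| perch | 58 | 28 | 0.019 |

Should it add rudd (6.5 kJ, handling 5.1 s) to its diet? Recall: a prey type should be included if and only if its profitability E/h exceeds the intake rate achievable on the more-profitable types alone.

Intake rate on the current diet: R = (0.00898×52 + 0.019×58) / (1 + 0.00898×32 + 0.019×28) = 1.569/1.819 = 0.8624 kJ/s.
rudd: E/h = 6.5/5.1 = 1.275 kJ/s.
1.275 > 0.8624, so adding rudd raises the average — include it.

Yes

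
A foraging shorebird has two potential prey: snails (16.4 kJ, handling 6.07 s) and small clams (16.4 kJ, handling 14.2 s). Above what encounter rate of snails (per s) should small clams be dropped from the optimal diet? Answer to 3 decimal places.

0.123 per s

At the threshold, the rate on snails alone equals the profitability of small clams: λ·16.4/(1 + λ·6.07) = 16.4/14.2 = 1.155.
Rearranging, λ(16.4 − 1.155×6.07) = 1.155, so λ = 1.155/9.39 = 0.123 per s.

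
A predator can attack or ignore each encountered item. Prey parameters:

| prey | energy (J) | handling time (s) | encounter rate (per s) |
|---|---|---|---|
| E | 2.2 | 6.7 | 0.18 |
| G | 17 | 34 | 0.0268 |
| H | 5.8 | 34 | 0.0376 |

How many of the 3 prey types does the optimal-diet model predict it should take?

E/h in descending order: G 0.5, E 0.328, H 0.171 J/s. The optimal diet is the largest prefix of this list for which every included type satisfies E_i/h_i > R on the types above it.
Rate on top 1: 0.2384. E: 0.328 > 0.2384 → include.
Rate on top 2: 0.2732. H: 0.171 < 0.2732 → exclude; stop.
Optimal diet: G, E — 2 of 3 types.

2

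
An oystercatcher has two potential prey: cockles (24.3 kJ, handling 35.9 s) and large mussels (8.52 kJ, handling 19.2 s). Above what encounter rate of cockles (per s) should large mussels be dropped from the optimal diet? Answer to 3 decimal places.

0.053 per s

The zero-one rule: include large mussels iff E₂/h₂ > λE₁/(1+λh₁). Equality gives the switch point.
λE₁h₂ = E₂ + λE₂h₁ ⇒ λ = E₂/(E₁h₂ − E₂h₁) = 8.52/(466.6 − 305.9) = 0.05302 per s.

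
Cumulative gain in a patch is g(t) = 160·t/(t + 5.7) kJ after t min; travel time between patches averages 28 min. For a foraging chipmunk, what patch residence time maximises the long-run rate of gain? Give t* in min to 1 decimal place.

Maximise g(t)/(T+t): set derivative to zero → g'(t)(T+t) = g(t).
g'(t) = 160·5.7/(t + 5.7)². Setting 160·5.7/(t+5.7)² = 160t/[(t+5.7)(28+t)] gives 5.7(28+t) = t(t+5.7), so t² = 5.7×28 = 159.6.
t* = √159.6 = 12.63 min.

12.6 min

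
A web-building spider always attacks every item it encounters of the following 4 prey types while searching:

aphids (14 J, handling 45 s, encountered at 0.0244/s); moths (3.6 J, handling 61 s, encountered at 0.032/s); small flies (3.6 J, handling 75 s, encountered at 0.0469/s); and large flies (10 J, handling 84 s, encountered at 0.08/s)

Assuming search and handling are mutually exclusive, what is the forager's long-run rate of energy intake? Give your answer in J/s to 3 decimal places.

R = Σλ_iE_i / (1 + Σλ_ih_i)
Numerator: 0.0244×14 + 0.032×3.6 + 0.0469×3.6 + 0.08×10 = 1.426
Denominator: 1 + 0.0244×45 + 0.032×61 + 0.0469×75 + 0.08×84 = 14.29
R = 1.426/14.29 = 0.09978 J/s

0.100 J/s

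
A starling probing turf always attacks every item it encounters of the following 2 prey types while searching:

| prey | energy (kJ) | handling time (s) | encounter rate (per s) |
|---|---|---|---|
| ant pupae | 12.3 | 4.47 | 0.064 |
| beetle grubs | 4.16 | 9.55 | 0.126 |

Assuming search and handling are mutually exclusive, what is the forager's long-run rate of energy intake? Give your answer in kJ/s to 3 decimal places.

R = Σλ_iE_i / (1 + Σλ_ih_i)
Numerator: 0.064×12.3 + 0.126×4.16 = 1.311
Denominator: 1 + 0.064×4.47 + 0.126×9.55 = 2.489
R = 1.311/2.489 = 0.5268 kJ/s

0.527 kJ/s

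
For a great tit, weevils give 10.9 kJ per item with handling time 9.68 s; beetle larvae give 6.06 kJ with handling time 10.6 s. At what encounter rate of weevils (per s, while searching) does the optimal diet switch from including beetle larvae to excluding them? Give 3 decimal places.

0.107 per s

At the threshold, the rate on weevils alone equals the profitability of beetle larvae: λ·10.9/(1 + λ·9.68) = 6.06/10.6 = 0.5717.
Rearranging, λ(10.9 − 0.5717×9.68) = 0.5717, so λ = 0.5717/5.366 = 0.1065 per s.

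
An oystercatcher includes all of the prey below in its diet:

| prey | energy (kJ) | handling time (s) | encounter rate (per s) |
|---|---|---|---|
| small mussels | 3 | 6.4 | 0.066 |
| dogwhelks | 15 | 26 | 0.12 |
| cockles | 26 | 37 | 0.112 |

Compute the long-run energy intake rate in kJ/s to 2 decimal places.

Energy encountered per unit search time: 0.066×3 + 0.12×15 + 0.112×26 = 4.91 kJ/s.
Handling time per unit search time: 0.066×6.4 + 0.12×26 + 0.112×37 = 7.686.
Rate = 4.91/(1 + 7.686) = 0.5653 kJ/s.

0.57 kJ/s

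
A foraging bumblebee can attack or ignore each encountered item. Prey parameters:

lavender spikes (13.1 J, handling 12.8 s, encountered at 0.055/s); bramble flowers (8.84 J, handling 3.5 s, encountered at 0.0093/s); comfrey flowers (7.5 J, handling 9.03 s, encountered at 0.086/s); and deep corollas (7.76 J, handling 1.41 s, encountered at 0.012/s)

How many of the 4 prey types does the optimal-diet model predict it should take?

Profitabilities (E/h, J/s): deep corollas 5.5, bramble flowers 2.53, lavender spikes 1.02, comfrey flowers 0.831. Add prey in this order while the next type's profitability exceeds the intake rate on those already taken.
Rate on top 1: 0.09157. bramble flowers: 2.53 > 0.09157 → include.
Rate on top 2: 0.1671. lavender spikes: 1.02 > 0.1671 → include.
Rate on top 3: 0.5109. comfrey flowers: 0.831 > 0.5109 → include.
Optimal diet: deep corollas, bramble flowers, lavender spikes, comfrey flowers — 4 of 4 types.

4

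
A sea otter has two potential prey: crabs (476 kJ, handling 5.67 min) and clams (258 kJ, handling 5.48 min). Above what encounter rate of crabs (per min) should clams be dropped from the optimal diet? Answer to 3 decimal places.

Drop clams once their profitability E₂/h₂ falls below the rate achievable on crabs alone: E₂/h₂ = λE₁/(1 + λh₁).
Solve for λ: λE₁h₂ = E₂(1 + λh₁) → λ(E₁h₂ − E₂h₁) = E₂ → λ = E₂/(E₁h₂ − E₂h₁).
λ = 258/(476×5.48 − 258×5.67) = 258/1146 = 0.2252 per min.

0.225 per min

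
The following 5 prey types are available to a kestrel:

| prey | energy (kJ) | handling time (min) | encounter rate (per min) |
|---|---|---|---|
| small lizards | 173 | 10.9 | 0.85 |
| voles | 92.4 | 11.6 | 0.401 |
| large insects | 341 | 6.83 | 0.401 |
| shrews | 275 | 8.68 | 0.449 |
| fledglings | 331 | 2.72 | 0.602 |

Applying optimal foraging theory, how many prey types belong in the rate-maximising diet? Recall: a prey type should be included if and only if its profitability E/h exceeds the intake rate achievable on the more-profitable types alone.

1

Rank by E/h (kJ/min): fledglings 122, large insects 49.9, shrews 31.7, small lizards 15.9, voles 7.97. Include each in turn until the next type's E/h falls below the running intake rate.
Rate on top 1: 75.55. large insects: 49.9 < 75.55 → exclude; stop.
Optimal diet: fledglings — 1 of 5 types.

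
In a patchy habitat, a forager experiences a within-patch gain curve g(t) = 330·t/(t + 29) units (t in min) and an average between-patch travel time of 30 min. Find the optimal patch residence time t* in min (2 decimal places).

29.50 min

Optimal t* satisfies g'(t*) = g(t*)/(T + t*).
g'(t) = 330·29/(t + 29)². Setting 330·29/(t+29)² = 330t/[(t+29)(30+t)] gives 29(30+t) = t(t+29), so t² = 29×30 = 870.
t* = √870 = 29.5 min.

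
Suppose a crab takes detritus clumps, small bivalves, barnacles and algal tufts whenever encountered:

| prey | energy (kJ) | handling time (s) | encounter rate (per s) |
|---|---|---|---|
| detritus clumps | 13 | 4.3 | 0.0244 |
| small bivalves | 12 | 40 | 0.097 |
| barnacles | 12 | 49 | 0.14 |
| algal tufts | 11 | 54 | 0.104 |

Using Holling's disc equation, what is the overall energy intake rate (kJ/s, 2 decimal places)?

0.25 kJ/s

R = (0.0244×13 + 0.097×12 + 0.14×12 + 0.104×11) / (1 + 0.0244×4.3 + 0.097×40 + 0.14×49 + 0.104×54) = 4.305/17.46 = 0.2466 kJ/s.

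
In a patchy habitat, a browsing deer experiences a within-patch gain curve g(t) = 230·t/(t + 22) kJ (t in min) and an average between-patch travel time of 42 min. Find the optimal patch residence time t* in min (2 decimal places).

30.40 min

Maximise g(t)/(T+t): set derivative to zero → g'(t)(T+t) = g(t).
g'(t) = 230·22/(t + 22)². Setting 230·22/(t+22)² = 230t/[(t+22)(42+t)] gives 22(42+t) = t(t+22), so t² = 22×42 = 924.
t* = √924 = 30.4 min.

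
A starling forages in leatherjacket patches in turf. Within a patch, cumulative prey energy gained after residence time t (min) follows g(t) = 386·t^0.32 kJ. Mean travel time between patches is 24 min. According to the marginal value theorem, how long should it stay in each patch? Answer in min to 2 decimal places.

By the marginal value theorem, leave when the instantaneous gain rate g'(t) equals the habitat-wide average g(t)/(T + t).
g'(t) = 0.32·386·t^-0.68. Setting 0.32·386·t^-0.68 = 386·t^0.32/(24+t) gives 0.32(24+t) = t, so 0.68·t = 0.32×24.
t* = 0.32×24/0.68 = 11.29 min.

11.29 min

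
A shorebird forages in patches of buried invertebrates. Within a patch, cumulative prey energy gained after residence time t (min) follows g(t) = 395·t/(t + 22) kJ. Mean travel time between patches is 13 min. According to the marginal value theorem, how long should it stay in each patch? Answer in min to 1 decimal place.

16.9 min

Maximise g(t)/(T+t): set derivative to zero → g'(t)(T+t) = g(t).
g'(t) = 395·22/(t + 22)². Setting 395·22/(t+22)² = 395t/[(t+22)(13+t)] gives 22(13+t) = t(t+22), so t² = 22×13 = 286.
t* = √286 = 16.91 min.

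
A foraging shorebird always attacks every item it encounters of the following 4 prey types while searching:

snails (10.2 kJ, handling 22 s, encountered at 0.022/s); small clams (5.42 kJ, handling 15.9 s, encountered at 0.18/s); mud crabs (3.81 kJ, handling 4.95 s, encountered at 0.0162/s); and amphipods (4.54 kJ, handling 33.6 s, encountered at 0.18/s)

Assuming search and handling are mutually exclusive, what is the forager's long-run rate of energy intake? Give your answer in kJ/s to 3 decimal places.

R = Σλ_iE_i / (1 + Σλ_ih_i)
Numerator: 0.022×10.2 + 0.18×5.42 + 0.0162×3.81 + 0.18×4.54 = 2.079
Denominator: 1 + 0.022×22 + 0.18×15.9 + 0.0162×4.95 + 0.18×33.6 = 10.47
R = 2.079/10.47 = 0.1985 kJ/s

0.198 kJ/s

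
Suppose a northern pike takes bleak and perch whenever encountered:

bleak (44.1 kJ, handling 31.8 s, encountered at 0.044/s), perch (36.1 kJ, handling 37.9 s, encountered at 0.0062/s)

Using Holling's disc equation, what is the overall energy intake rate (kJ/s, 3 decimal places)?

Energy encountered per unit search time: 0.044×44.1 + 0.0062×36.1 = 2.164 kJ/s.
Handling time per unit search time: 0.044×31.8 + 0.0062×37.9 = 1.634.
Rate = 2.164/(1 + 1.634) = 0.8216 kJ/s.

0.822 kJ/s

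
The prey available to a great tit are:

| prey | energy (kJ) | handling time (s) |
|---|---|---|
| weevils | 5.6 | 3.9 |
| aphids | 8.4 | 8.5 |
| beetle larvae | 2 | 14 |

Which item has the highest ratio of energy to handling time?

weevils

In descending order of E/h:
weevils: 5.6/3.9 = 1.44 kJ/s
aphids: 8.4/8.5 = 0.988 kJ/s
beetle larvae: 2/14 = 0.143 kJ/s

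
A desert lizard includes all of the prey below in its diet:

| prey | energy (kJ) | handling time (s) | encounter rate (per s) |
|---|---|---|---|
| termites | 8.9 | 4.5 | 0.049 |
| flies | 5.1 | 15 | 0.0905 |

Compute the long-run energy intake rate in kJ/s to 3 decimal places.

0.348 kJ/s

Energy encountered per unit search time: 0.049×8.9 + 0.0905×5.1 = 0.8977 kJ/s.
Handling time per unit search time: 0.049×4.5 + 0.0905×15 = 1.578.
Rate = 0.8977/(1 + 1.578) = 0.3482 kJ/s.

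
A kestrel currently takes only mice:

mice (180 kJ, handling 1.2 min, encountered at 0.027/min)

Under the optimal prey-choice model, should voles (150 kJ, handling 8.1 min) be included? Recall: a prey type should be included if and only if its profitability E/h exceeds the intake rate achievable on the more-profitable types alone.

Yes

Intake rate on the current diet: R = (0.027×180) / (1 + 0.027×1.2) = 4.86/1.032 = 4.707 kJ/min.
Profitability of voles: 150/8.1 = 18.52 kJ/min.
18.52 > 4.707, so adding voles raises the average — include it.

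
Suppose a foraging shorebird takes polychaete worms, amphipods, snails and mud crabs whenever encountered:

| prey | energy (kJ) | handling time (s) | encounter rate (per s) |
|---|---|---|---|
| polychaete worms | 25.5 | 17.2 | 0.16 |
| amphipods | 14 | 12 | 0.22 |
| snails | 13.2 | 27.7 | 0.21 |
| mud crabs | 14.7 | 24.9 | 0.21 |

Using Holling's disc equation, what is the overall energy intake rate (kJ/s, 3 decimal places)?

R = (0.16×25.5 + 0.22×14 + 0.21×13.2 + 0.21×14.7) / (1 + 0.16×17.2 + 0.22×12 + 0.21×27.7 + 0.21×24.9) = 13.02/17.44 = 0.7466 kJ/s.

0.747 kJ/s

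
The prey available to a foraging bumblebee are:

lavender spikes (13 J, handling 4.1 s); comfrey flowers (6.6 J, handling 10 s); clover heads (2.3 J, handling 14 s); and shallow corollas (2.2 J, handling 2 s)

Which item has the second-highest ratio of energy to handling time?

shallow corollas

Profitability E/h (J/s): lavender spikes = 13/4.1 = 3.17, comfrey flowers = 6.6/10 = 0.66, clover heads = 2.3/14 = 0.164, shallow corollas = 2.2/2 = 1.1.
Ranked: lavender spikes > shallow corollas > comfrey flowers > clover heads.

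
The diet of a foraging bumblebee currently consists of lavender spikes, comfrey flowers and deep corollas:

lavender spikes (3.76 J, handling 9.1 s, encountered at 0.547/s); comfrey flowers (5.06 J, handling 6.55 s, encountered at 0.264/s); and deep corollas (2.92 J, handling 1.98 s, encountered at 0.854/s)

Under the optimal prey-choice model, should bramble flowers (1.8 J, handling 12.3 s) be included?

No

On lavender spikes, comfrey flowers and deep corollas alone, R = ΣλE/(1+Σλh) = 5.886/9.398 = 0.6263 J/s.
bramble flowers: E/h = 1.8/12.3 = 0.1463 J/s.
0.1463 < 0.6263, so adding bramble flowers would lower the average — exclude it.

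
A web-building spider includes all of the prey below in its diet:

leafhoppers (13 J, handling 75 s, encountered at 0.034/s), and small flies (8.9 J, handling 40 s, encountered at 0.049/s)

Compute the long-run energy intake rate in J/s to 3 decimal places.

0.159 J/s

Energy encountered per unit search time: 0.034×13 + 0.049×8.9 = 0.8781 J/s.
Handling time per unit search time: 0.034×75 + 0.049×40 = 4.51.
Rate = 0.8781/(1 + 4.51) = 0.1594 J/s.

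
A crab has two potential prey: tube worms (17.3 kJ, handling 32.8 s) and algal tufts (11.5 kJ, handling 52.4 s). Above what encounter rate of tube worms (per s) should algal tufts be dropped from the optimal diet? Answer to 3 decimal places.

Drop algal tufts once their profitability E₂/h₂ falls below the rate achievable on tube worms alone: E₂/h₂ = λE₁/(1 + λh₁).
Solve for λ: λE₁h₂ = E₂(1 + λh₁) → λ(E₁h₂ − E₂h₁) = E₂ → λ = E₂/(E₁h₂ − E₂h₁).
λ = 11.5/(17.3×52.4 − 11.5×32.8) = 11.5/529.3 = 0.02173 per s.

0.022 per s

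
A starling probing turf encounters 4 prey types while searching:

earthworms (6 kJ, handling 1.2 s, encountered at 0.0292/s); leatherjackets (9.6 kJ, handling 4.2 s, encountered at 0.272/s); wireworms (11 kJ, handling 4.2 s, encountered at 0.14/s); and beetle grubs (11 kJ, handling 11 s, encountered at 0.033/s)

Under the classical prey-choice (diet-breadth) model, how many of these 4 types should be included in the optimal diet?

3

Rank by E/h (kJ/s): earthworms 5, wireworms 2.62, leatherjackets 2.29, beetle grubs 1. Include each in turn until the next type's E/h falls below the running intake rate.
Rate on top 1: 0.1693. wireworms: 2.62 > 0.1693 → include.
Rate on top 2: 1.057. leatherjackets: 2.29 > 1.057 → include.
Rate on top 3: 1.564. beetle grubs: 1 < 1.564 → exclude; stop.
Optimal diet: earthworms, wireworms, leatherjackets — 3 of 4 types.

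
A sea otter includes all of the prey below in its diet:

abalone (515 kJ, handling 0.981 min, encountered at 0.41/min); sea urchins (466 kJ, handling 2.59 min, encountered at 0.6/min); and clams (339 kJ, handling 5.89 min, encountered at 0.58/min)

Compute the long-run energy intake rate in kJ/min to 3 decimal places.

107.867 kJ/min

R = (0.41×515 + 0.6×466 + 0.58×339) / (1 + 0.41×0.981 + 0.6×2.59 + 0.58×5.89) = 687.4/6.372 = 107.9 kJ/min.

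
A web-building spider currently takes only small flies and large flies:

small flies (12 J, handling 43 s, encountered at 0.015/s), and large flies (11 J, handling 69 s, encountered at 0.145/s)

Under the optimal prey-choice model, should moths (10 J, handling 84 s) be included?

On small flies and large flies alone, R = ΣλE/(1+Σλh) = 1.775/11.65 = 0.1524 J/s.
moths: E/h = 10/84 = 0.119 J/s.
0.119 < 0.1524, so adding moths would lower the average — exclude it.

No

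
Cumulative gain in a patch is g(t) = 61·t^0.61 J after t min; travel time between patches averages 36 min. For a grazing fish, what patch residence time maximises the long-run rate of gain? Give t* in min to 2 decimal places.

56.31 min

By the marginal value theorem, leave when the instantaneous gain rate g'(t) equals the habitat-wide average g(t)/(T + t).
g'(t) = 0.61·61·t^-0.39. Setting 0.61·61·t^-0.39 = 61·t^0.61/(36+t) gives 0.61(36+t) = t, so 0.39·t = 0.61×36.
t* = 0.61×36/0.39 = 56.31 min.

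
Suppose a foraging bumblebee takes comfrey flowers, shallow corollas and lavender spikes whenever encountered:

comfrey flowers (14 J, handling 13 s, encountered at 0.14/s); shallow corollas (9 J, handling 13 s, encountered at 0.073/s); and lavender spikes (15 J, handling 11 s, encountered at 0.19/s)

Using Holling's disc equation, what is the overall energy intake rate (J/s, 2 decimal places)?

0.93 J/s

Energy encountered per unit search time: 0.14×14 + 0.073×9 + 0.19×15 = 5.467 J/s.
Handling time per unit search time: 0.14×13 + 0.073×13 + 0.19×11 = 4.859.
Rate = 5.467/(1 + 4.859) = 0.9331 J/s.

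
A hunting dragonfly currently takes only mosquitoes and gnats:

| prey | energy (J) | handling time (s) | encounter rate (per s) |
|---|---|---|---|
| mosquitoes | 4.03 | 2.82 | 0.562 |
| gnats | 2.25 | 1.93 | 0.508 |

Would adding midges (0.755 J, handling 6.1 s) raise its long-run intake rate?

No

Intake rate on the current diet: R = (0.562×4.03 + 0.508×2.25) / (1 + 0.562×2.82 + 0.508×1.93) = 3.408/3.565 = 0.9558 J/s.
midges: E/h = 0.755/6.1 = 0.1238 J/s.
0.1238 < 0.9558, so adding midges would lower the average — exclude it.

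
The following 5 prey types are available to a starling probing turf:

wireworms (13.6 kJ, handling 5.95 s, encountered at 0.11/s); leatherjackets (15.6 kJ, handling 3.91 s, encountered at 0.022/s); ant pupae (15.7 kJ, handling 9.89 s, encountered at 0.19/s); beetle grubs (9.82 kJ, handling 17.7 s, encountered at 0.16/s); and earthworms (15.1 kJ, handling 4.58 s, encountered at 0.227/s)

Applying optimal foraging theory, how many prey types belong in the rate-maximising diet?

3

Rank by E/h (kJ/s): leatherjackets 3.99, earthworms 3.3, wireworms 2.29, ant pupae 1.59, beetle grubs 0.555. Include each in turn until the next type's E/h falls below the running intake rate.
Rate on top 1: 0.316. earthworms: 3.3 > 0.316 → include.
Rate on top 2: 1.774. wireworms: 2.29 > 1.774 → include.
Rate on top 3: 1.894. ant pupae: 1.59 < 1.894 → exclude; stop.
Optimal diet: leatherjackets, earthworms, wireworms — 3 of 5 types.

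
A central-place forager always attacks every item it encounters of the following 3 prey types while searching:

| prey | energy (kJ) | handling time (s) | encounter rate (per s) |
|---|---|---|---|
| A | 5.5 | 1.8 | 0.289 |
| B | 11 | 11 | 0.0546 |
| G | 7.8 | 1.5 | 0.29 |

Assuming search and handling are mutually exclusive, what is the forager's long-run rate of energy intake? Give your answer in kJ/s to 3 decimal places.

1.742 kJ/s

Energy encountered per unit search time: 0.289×5.5 + 0.0546×11 + 0.29×7.8 = 4.452 kJ/s.
Handling time per unit search time: 0.289×1.8 + 0.0546×11 + 0.29×1.5 = 1.556.
Rate = 4.452/(1 + 1.556) = 1.742 kJ/s.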